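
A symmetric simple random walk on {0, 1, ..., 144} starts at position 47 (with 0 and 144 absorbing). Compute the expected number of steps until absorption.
E[τ | X_0 = 47] = 4559

Let v_k = E[τ | X_0 = k]. Boundary: v_0 = v_144 = 0. Recurrence: v_k = 1 + (v_{k-1} + v_{k+1})/2 for 1 ≤ k ≤ 143. The particular solution to v_k − (v_{k-1} + v_{k+1})/2 = 1 is v_k = −k^2. Adding homogeneous solution A + B k and matching boundaries gives v_k = k (144 − k). Substituting k = 47: v_47 = 47 · 97 = 4559.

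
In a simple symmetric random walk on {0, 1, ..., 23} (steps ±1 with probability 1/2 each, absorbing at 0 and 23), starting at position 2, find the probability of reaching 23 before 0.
P(hit 23 before 0) = 2/23

Let u_k = P(hit 23 before 0 | start at k). Then u_0 = 0, u_23 = 1, and u_k = u_{k-1}/2 + u_{k+1}/2 for 1 ≤ k ≤ 22. This harmonic recurrence is solved by u_k = k/23, giving u_2 = 2/23.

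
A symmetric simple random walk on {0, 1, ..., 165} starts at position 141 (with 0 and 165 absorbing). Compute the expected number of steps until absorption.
E[τ | X_0 = 141] = 3384

Let v_k = E[τ | X_0 = k]. Boundary: v_0 = v_165 = 0. Recurrence: v_k = 1 + (v_{k-1} + v_{k+1})/2 for 1 ≤ k ≤ 164. The particular solution to v_k − (v_{k-1} + v_{k+1})/2 = 1 is v_k = −k^2. Adding homogeneous solution A + B k and matching boundaries gives v_k = k (165 − k). Substituting k = 141: v_141 = 141 · 24 = 3384.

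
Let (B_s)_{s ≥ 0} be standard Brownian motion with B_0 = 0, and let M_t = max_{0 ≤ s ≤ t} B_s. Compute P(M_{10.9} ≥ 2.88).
P(M_{10.9} ≥ 2.88) = 2·P(B_{10.9} ≥ 2.88) = 2(1 − Φ(2.88/√10.9)) ≈ 0.3830

By the reflection principle for Brownian motion, P(M_t ≥ a) = 2 · P(B_t ≥ a) for a ≥ 0. Since B_t ~ N(0, t), P(B_t ≥ 2.88) = 1 − Φ(2.88/√t) = 1 − Φ(2.88/√10.9) = 1 − Φ(0.8723). So
  P(M_{10.9} ≥ 2.88) = 2(1 − Φ(0.8723)) ≈ 0.3830.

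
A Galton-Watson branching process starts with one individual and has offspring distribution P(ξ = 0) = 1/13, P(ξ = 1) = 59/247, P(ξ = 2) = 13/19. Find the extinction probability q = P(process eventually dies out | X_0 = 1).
q = 19/169

The pgf is f(s) = 1/13 + 59/247·s + 13/19·s². The extinction probability q is the smallest fixed point of f in [0, 1]. Setting s = f(s):
  13/19·s² + (59/247 − 1)·s + 1/13 = 0
  13/19·s² − (1/13 + 13/19)·s + 1/13 = 0
which factors as (s − 1)·(13/19·s − 1/13) = 0, giving roots s = 1 and s = (1/13)/(13/19) = 19/169.
Mean offspring μ = 59/247 + 2·13/19 = 397/247 > 1 (supercritical), so q < 1. The extinction probability is the smaller root: q = (1/13)/(13/19) = 19/169.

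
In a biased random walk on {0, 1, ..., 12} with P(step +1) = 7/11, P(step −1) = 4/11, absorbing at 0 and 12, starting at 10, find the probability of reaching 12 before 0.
P(hit 12 before 0) = (1 − (4/7)^10) / (1 − (4/7)^12) = 417875969/418924545

Let u_k denote P(reach 12 before 0 | start at k). Boundary: u_0 = 0, u_12 = 1. Recurrence: u_k = 7/11·u_{k+1} + 4/11·u_{k-1} for 1 ≤ k ≤ 11. Try u_k = A + B·r^k with r = q/p = (4/11)/(7/11) = 4/7. Substitution satisfies the recurrence; boundary conditions give:
  u_k = (1 − r^k) / (1 − r^N) = (1 − (4/7)^10) / (1 − (4/7)^12) = 417875969/418924545.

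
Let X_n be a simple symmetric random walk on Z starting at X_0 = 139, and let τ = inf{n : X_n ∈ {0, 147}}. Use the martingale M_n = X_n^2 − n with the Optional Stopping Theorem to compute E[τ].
E[τ] = 1112

M_n = X_n^2 − n is a martingale (since E[X_{n+1}^2 | F_n] = X_n^2 + 1). By OST (τ has finite mean in a bounded region), E[M_τ] = E[M_0] = X_0^2 − 0 = 139^2 = 19321. Also E[M_τ] = E[X_τ^2] − E[τ]. The walk exits at 0 or 147, with P(hit 147 first) = 139/147, so E[X_τ^2] = 147^2 · 139/147 + 0 = 20433. Thus E[τ] = E[X_τ^2] − E[M_τ] = 20433 − 19321 = 1112 = 139(147 − 139) = 1112.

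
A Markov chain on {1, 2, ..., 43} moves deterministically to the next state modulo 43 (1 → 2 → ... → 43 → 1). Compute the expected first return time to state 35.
E[T_35 | X_0 = 35] = 43

The chain cycles deterministically, so starting at state 35 it returns in exactly 43 steps. Equivalently, the stationary distribution is uniform π_j = 1/43 for every state j, so by Kac's formula E[T_35] = 1/π_35 = 43.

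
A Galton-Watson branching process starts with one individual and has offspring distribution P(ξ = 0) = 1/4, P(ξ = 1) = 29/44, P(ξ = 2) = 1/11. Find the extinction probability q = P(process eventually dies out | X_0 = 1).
q = 1

Mean offspring μ = 0·1/4 + 1·29/44 + 2·1/11 = 37/44 ≤ 1. For μ ≤ 1 with offspring not concentrated at 1, the Galton-Watson process goes extinct almost surely, so q = 1.
(Algebraic check: The pgf is f(s) = 1/4 + 29/44·s + 1/11·s². The extinction probability q is the smallest fixed point of f in [0, 1]. Setting s = f(s):
  1/11·s² + (29/44 − 1)·s + 1/4 = 0
  1/11·s² − (1/4 + 1/11)·s + 1/4 = 0
which factors as (s − 1)·(1/11·s − 1/4) = 0, giving roots s = 1 and s = (1/4)/(1/11) = 11/4. Since 11/4 ≥ 1, the smallest root in [0, 1] is s = 1.)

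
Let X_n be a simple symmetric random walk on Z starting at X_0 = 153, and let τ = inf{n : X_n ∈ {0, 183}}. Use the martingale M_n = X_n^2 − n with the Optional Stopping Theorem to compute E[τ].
E[τ] = 4590

M_n = X_n^2 − n is a martingale (since E[X_{n+1}^2 | F_n] = X_n^2 + 1). By OST (τ has finite mean in a bounded region), E[M_τ] = E[M_0] = X_0^2 − 0 = 153^2 = 23409. Also E[M_τ] = E[X_τ^2] − E[τ]. The walk exits at 0 or 183, with P(hit 183 first) = 153/183, so E[X_τ^2] = 183^2 · 153/183 + 0 = 27999. Thus E[τ] = E[X_τ^2] − E[M_τ] = 27999 − 23409 = 4590 = 153(183 − 153) = 4590.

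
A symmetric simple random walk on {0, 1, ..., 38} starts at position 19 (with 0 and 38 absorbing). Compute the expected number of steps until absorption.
E[τ | X_0 = 19] = 361

Let v_k = E[τ | X_0 = k]. Boundary: v_0 = v_38 = 0. Recurrence: v_k = 1 + (v_{k-1} + v_{k+1})/2 for 1 ≤ k ≤ 37. The particular solution to v_k − (v_{k-1} + v_{k+1})/2 = 1 is v_k = −k^2. Adding homogeneous solution A + B k and matching boundaries gives v_k = k (38 − k). Substituting k = 19: v_19 = 19 · 19 = 361.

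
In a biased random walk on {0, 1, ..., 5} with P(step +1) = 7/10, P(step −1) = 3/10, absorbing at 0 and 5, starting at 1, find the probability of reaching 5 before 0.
P(hit 5 before 0) = (1 − (3/7)^1) / (1 − (3/7)^5) = 2401/4141

Let u_k denote P(reach 5 before 0 | start at k). Boundary: u_0 = 0, u_5 = 1. Recurrence: u_k = 7/10·u_{k+1} + 3/10·u_{k-1} for 1 ≤ k ≤ 4. Try u_k = A + B·r^k with r = q/p = (3/10)/(7/10) = 3/7. Substitution satisfies the recurrence; boundary conditions give:
  u_k = (1 − r^k) / (1 − r^N) = (1 − (3/7)^1) / (1 − (3/7)^5) = 2401/4141.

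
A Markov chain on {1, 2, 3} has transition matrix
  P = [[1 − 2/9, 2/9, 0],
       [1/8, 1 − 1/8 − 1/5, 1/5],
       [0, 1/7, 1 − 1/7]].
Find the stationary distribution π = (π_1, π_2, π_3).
π = (15/79, 80/237, 112/237)

This is a birth-death chain on three states, which satisfies detailed balance: π_1 · P_{12} = π_2 · P_{21} and π_2 · P_{23} = π_3 · P_{32}.
From π_1 · 2/9 = π_2 · 1/8: π_2/π_1 = (2/9)/(1/8) = 16/9.
From π_2 · 1/5 = π_3 · 1/7: π_3/π_2 = (1/5)/(1/7) = 7/5.
Take π_1 proportional to 1; then unnormalized π = (1, 16/9, 112/45). Normalize by dividing by the sum 79/15:
  π = (15/79, 80/237, 112/237).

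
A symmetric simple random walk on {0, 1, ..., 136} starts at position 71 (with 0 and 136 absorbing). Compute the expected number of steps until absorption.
E[τ | X_0 = 71] = 4615

Let v_k = E[τ | X_0 = k]. Boundary: v_0 = v_136 = 0. Recurrence: v_k = 1 + (v_{k-1} + v_{k+1})/2 for 1 ≤ k ≤ 135. The particular solution to v_k − (v_{k-1} + v_{k+1})/2 = 1 is v_k = −k^2. Adding homogeneous solution A + B k and matching boundaries gives v_k = k (136 − k). Substituting k = 71: v_71 = 71 · 65 = 4615.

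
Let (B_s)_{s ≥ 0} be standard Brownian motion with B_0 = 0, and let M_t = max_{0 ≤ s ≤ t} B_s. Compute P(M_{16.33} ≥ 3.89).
P(M_{16.33} ≥ 3.89) = 2·P(B_{16.33} ≥ 3.89) = 2(1 − Φ(3.89/√16.33)) ≈ 0.3357

By the reflection principle for Brownian motion, P(M_t ≥ a) = 2 · P(B_t ≥ a) for a ≥ 0. Since B_t ~ N(0, t), P(B_t ≥ 3.89) = 1 − Φ(3.89/√t) = 1 − Φ(3.89/√16.33) = 1 − Φ(0.9626). So
  P(M_{16.33} ≥ 3.89) = 2(1 − Φ(0.9626)) ≈ 0.3357.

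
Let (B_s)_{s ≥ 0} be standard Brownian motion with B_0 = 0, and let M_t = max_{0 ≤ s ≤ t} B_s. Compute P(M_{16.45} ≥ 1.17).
P(M_{16.45} ≥ 1.17) = 2·P(B_{16.45} ≥ 1.17) = 2(1 − Φ(1.17/√16.45)) ≈ 0.7730

By the reflection principle for Brownian motion, P(M_t ≥ a) = 2 · P(B_t ≥ a) for a ≥ 0. Since B_t ~ N(0, t), P(B_t ≥ 1.17) = 1 − Φ(1.17/√t) = 1 − Φ(1.17/√16.45) = 1 − Φ(0.2885). So
  P(M_{16.45} ≥ 1.17) = 2(1 − Φ(0.2885)) ≈ 0.7730.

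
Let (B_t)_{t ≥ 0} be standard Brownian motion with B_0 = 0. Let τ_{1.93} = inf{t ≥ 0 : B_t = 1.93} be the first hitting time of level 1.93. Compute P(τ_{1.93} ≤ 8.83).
P(τ_{1.93} ≤ 8.83) = 2(1 − Φ(1.93/√8.83)) = 2(1 − Φ(0.6495)) ≈ 0.5160

By the reflection principle for standard BM, P(τ_b ≤ t) = 2 · P(B_t ≥ b). Since B_t ~ N(0, t), P(B_t ≥ 1.93) = 1 − Φ(1.93/√t) = 1 − Φ(1.93/√8.83) = 1 − Φ(0.6495) ≈ 0.25801. Doubling: P(τ_{1.93} ≤ 8.83) ≈ 2 · 0.25801 = 0.51602 ≈ 0.5160.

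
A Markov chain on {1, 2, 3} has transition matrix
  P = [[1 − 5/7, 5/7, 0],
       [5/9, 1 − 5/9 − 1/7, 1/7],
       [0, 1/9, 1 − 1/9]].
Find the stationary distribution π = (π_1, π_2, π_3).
π = (49/193, 63/193, 81/193)

This is a birth-death chain on three states, which satisfies detailed balance: π_1 · P_{12} = π_2 · P_{21} and π_2 · P_{23} = π_3 · P_{32}.
From π_1 · 5/7 = π_2 · 5/9: π_2/π_1 = (5/7)/(5/9) = 9/7.
From π_2 · 1/7 = π_3 · 1/9: π_3/π_2 = (1/7)/(1/9) = 9/7.
Take π_1 proportional to 1; then unnormalized π = (1, 9/7, 81/49). Normalize by dividing by the sum 193/49:
  π = (49/193, 63/193, 81/193).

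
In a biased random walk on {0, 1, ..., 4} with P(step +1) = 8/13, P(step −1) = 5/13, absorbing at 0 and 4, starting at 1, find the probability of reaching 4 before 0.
P(hit 4 before 0) = (1 − (5/8)^1) / (1 − (5/8)^4) = 512/1157

Let u_k denote P(reach 4 before 0 | start at k). Boundary: u_0 = 0, u_4 = 1. Recurrence: u_k = 8/13·u_{k+1} + 5/13·u_{k-1} for 1 ≤ k ≤ 3. Try u_k = A + B·r^k with r = q/p = (5/13)/(8/13) = 5/8. Substitution satisfies the recurrence; boundary conditions give:
  u_k = (1 − r^k) / (1 − r^N) = (1 − (5/8)^1) / (1 − (5/8)^4) = 512/1157.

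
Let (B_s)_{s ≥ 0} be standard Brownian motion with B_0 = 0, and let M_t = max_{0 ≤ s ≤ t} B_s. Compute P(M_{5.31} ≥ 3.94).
P(M_{5.31} ≥ 3.94) = 2·P(B_{5.31} ≥ 3.94) = 2(1 − Φ(3.94/√5.31)) ≈ 0.0873

By the reflection principle for Brownian motion, P(M_t ≥ a) = 2 · P(B_t ≥ a) for a ≥ 0. Since B_t ~ N(0, t), P(B_t ≥ 3.94) = 1 − Φ(3.94/√t) = 1 − Φ(3.94/√5.31) = 1 − Φ(1.7098). So
  P(M_{5.31} ≥ 3.94) = 2(1 − Φ(1.7098)) ≈ 0.0873.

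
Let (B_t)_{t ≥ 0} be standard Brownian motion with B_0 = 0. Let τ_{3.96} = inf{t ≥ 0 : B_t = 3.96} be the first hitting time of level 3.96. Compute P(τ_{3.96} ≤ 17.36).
P(τ_{3.96} ≤ 17.36) = 2(1 − Φ(3.96/√17.36)) = 2(1 − Φ(0.9504)) ≈ 0.3419

By the reflection principle for standard BM, P(τ_b ≤ t) = 2 · P(B_t ≥ b). Since B_t ~ N(0, t), P(B_t ≥ 3.96) = 1 − Φ(3.96/√t) = 1 − Φ(3.96/√17.36) = 1 − Φ(0.9504) ≈ 0.17095. Doubling: P(τ_{3.96} ≤ 17.36) ≈ 2 · 0.17095 = 0.34190 ≈ 0.3419.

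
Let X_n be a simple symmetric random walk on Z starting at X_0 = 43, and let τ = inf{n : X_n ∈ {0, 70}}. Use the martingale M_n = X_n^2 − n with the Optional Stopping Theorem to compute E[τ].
E[τ] = 1161

M_n = X_n^2 − n is a martingale (since E[X_{n+1}^2 | F_n] = X_n^2 + 1). By OST (τ has finite mean in a bounded region), E[M_τ] = E[M_0] = X_0^2 − 0 = 43^2 = 1849. Also E[M_τ] = E[X_τ^2] − E[τ]. The walk exits at 0 or 70, with P(hit 70 first) = 43/70, so E[X_τ^2] = 70^2 · 43/70 + 0 = 3010. Thus E[τ] = E[X_τ^2] − E[M_τ] = 3010 − 1849 = 1161 = 43(70 − 43) = 1161.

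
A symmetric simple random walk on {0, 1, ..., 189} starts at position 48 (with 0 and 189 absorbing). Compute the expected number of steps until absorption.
E[τ | X_0 = 48] = 6768

Let v_k = E[τ | X_0 = k]. Boundary: v_0 = v_189 = 0. Recurrence: v_k = 1 + (v_{k-1} + v_{k+1})/2 for 1 ≤ k ≤ 188. The particular solution to v_k − (v_{k-1} + v_{k+1})/2 = 1 is v_k = −k^2. Adding homogeneous solution A + B k and matching boundaries gives v_k = k (189 − k). Substituting k = 48: v_48 = 48 · 141 = 6768.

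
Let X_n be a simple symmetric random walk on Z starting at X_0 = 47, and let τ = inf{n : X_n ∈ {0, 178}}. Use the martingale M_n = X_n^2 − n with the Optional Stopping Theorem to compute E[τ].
E[τ] = 6157

M_n = X_n^2 − n is a martingale (since E[X_{n+1}^2 | F_n] = X_n^2 + 1). By OST (τ has finite mean in a bounded region), E[M_τ] = E[M_0] = X_0^2 − 0 = 47^2 = 2209. Also E[M_τ] = E[X_τ^2] − E[τ]. The walk exits at 0 or 178, with P(hit 178 first) = 47/178, so E[X_τ^2] = 178^2 · 47/178 + 0 = 8366. Thus E[τ] = E[X_τ^2] − E[M_τ] = 8366 − 2209 = 6157 = 47(178 − 47) = 6157.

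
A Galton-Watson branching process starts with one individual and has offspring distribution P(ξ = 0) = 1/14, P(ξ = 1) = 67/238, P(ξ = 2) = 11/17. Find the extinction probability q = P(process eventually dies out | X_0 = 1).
q = 17/154

The pgf is f(s) = 1/14 + 67/238·s + 11/17·s². The extinction probability q is the smallest fixed point of f in [0, 1]. Setting s = f(s):
  11/17·s² + (67/238 − 1)·s + 1/14 = 0
  11/17·s² − (1/14 + 11/17)·s + 1/14 = 0
which factors as (s − 1)·(11/17·s − 1/14) = 0, giving roots s = 1 and s = (1/14)/(11/17) = 17/154.
Mean offspring μ = 67/238 + 2·11/17 = 375/238 > 1 (supercritical), so q < 1. The extinction probability is the smaller root: q = (1/14)/(11/17) = 17/154.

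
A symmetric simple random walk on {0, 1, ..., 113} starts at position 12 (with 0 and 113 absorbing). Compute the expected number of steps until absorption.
E[τ | X_0 = 12] = 1212

Let v_k = E[τ | X_0 = k]. Boundary: v_0 = v_113 = 0. Recurrence: v_k = 1 + (v_{k-1} + v_{k+1})/2 for 1 ≤ k ≤ 112. The particular solution to v_k − (v_{k-1} + v_{k+1})/2 = 1 is v_k = −k^2. Adding homogeneous solution A + B k and matching boundaries gives v_k = k (113 − k). Substituting k = 12: v_12 = 12 · 101 = 1212.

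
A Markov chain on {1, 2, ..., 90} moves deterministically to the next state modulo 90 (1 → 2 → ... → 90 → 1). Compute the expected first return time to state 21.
E[T_21 | X_0 = 21] = 90

The chain cycles deterministically, so starting at state 21 it returns in exactly 90 steps. Equivalently, the stationary distribution is uniform π_j = 1/90 for every state j, so by Kac's formula E[T_21] = 1/π_21 = 90.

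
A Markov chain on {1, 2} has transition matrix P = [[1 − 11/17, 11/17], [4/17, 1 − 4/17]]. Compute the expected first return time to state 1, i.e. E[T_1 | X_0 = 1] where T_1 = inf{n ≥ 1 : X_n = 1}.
E[T_1 | X_0 = 1] = 1/π_1 = 15/4

For an irreducible recurrent Markov chain with stationary distribution π, E[T_i | X_0 = i] = 1/π_i (Kac's formula). Here π_1 = (4/17)/(11/17 + 4/17) = (4/17)/(15/17) = 4/15, so E[T_1 | X_0 = 1] = 1/π_1 = (11/17 + 4/17)/(4/17) = (15/17)/(4/17) = 15/4.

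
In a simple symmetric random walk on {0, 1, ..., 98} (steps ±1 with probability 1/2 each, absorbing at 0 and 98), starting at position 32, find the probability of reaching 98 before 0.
P(hit 98 before 0) = 32/98 = 16/49

Let u_k = P(hit 98 before 0 | start at k). Then u_0 = 0, u_98 = 1, and u_k = u_{k-1}/2 + u_{k+1}/2 for 1 ≤ k ≤ 97. This harmonic recurrence is solved by u_k = k/98, giving u_32 = 32/98 = 16/49.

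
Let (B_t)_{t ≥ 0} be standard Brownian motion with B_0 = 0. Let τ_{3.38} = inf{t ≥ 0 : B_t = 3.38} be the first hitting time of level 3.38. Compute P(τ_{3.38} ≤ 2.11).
P(τ_{3.38} ≤ 2.11) = 2(1 − Φ(3.38/√2.11)) = 2(1 − Φ(2.3269)) ≈ 0.0200

By the reflection principle for standard BM, P(τ_b ≤ t) = 2 · P(B_t ≥ b). Since B_t ~ N(0, t), P(B_t ≥ 3.38) = 1 − Φ(3.38/√t) = 1 − Φ(3.38/√2.11) = 1 − Φ(2.3269) ≈ 0.00999. Doubling: P(τ_{3.38} ≤ 2.11) ≈ 2 · 0.00999 = 0.01998 ≈ 0.0200.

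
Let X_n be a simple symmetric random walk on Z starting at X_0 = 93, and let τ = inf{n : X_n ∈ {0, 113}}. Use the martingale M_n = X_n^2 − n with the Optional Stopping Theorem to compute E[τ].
E[τ] = 1860

M_n = X_n^2 − n is a martingale (since E[X_{n+1}^2 | F_n] = X_n^2 + 1). By OST (τ has finite mean in a bounded region), E[M_τ] = E[M_0] = X_0^2 − 0 = 93^2 = 8649. Also E[M_τ] = E[X_τ^2] − E[τ]. The walk exits at 0 or 113, with P(hit 113 first) = 93/113, so E[X_τ^2] = 113^2 · 93/113 + 0 = 10509. Thus E[τ] = E[X_τ^2] − E[M_τ] = 10509 − 8649 = 1860 = 93(113 − 93) = 1860.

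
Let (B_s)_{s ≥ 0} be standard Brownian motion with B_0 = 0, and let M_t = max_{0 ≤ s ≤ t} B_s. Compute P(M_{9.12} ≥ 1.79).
P(M_{9.12} ≥ 1.79) = 2·P(B_{9.12} ≥ 1.79) = 2(1 − Φ(1.79/√9.12)) ≈ 0.5534

By the reflection principle for Brownian motion, P(M_t ≥ a) = 2 · P(B_t ≥ a) for a ≥ 0. Since B_t ~ N(0, t), P(B_t ≥ 1.79) = 1 − Φ(1.79/√t) = 1 − Φ(1.79/√9.12) = 1 − Φ(0.5927). So
  P(M_{9.12} ≥ 1.79) = 2(1 − Φ(0.5927)) ≈ 0.5534.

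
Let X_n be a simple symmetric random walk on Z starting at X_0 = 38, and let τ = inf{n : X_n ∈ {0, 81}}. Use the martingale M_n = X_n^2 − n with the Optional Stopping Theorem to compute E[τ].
E[τ] = 1634

M_n = X_n^2 − n is a martingale (since E[X_{n+1}^2 | F_n] = X_n^2 + 1). By OST (τ has finite mean in a bounded region), E[M_τ] = E[M_0] = X_0^2 − 0 = 38^2 = 1444. Also E[M_τ] = E[X_τ^2] − E[τ]. The walk exits at 0 or 81, with P(hit 81 first) = 38/81, so E[X_τ^2] = 81^2 · 38/81 + 0 = 3078. Thus E[τ] = E[X_τ^2] − E[M_τ] = 3078 − 1444 = 1634 = 38(81 − 38) = 1634.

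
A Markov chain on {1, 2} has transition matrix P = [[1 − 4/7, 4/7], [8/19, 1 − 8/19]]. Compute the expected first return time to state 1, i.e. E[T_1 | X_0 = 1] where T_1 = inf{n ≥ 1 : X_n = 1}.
E[T_1 | X_0 = 1] = 1/π_1 = 33/14

For an irreducible recurrent Markov chain with stationary distribution π, E[T_i | X_0 = i] = 1/π_i (Kac's formula). Here π_1 = (8/19)/(4/7 + 8/19) = (8/19)/(132/133) = 14/33, so E[T_1 | X_0 = 1] = 1/π_1 = (4/7 + 8/19)/(8/19) = (132/133)/(8/19) = 33/14.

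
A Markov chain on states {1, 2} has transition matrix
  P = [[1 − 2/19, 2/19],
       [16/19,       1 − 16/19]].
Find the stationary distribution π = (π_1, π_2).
π_1 = 8/9, π_2 = 1/9

Solve πP = π with π_1 + π_2 = 1. From πP = π: π_1 · (1 − 2/19) + π_2 · 16/19 = π_1 ⇒ π_2 · 16/19 = π_1 · 2/19 ⇒ π_2/π_1 = (2/19)/(16/19) = 1/8. Together with π_1 + π_2 = 1:
  π_1 = (16/19)/(2/19 + 16/19) = (16/19)/(18/19) = 8/9,
  π_2 = (2/19)/(2/19 + 16/19) = (2/19)/(18/19) = 1/9.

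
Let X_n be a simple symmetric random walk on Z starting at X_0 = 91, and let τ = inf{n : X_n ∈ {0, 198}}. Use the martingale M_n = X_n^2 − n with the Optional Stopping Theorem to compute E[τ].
E[τ] = 9737

M_n = X_n^2 − n is a martingale (since E[X_{n+1}^2 | F_n] = X_n^2 + 1). By OST (τ has finite mean in a bounded region), E[M_τ] = E[M_0] = X_0^2 − 0 = 91^2 = 8281. Also E[M_τ] = E[X_τ^2] − E[τ]. The walk exits at 0 or 198, with P(hit 198 first) = 91/198, so E[X_τ^2] = 198^2 · 91/198 + 0 = 18018. Thus E[τ] = E[X_τ^2] − E[M_τ] = 18018 − 8281 = 9737 = 91(198 − 91) = 9737.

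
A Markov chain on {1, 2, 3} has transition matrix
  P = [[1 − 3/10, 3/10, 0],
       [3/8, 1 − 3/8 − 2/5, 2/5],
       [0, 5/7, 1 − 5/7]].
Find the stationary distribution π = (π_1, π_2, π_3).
π = (125/281, 100/281, 56/281)

This is a birth-death chain on three states, which satisfies detailed balance: π_1 · P_{12} = π_2 · P_{21} and π_2 · P_{23} = π_3 · P_{32}.
From π_1 · 3/10 = π_2 · 3/8: π_2/π_1 = (3/10)/(3/8) = 4/5.
From π_2 · 2/5 = π_3 · 5/7: π_3/π_2 = (2/5)/(5/7) = 14/25.
Take π_1 proportional to 1; then unnormalized π = (1, 4/5, 56/125). Normalize by dividing by the sum 281/125:
  π = (125/281, 100/281, 56/281).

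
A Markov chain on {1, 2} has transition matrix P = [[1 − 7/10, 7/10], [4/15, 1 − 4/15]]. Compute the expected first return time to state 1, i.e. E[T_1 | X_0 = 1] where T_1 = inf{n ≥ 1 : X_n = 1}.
E[T_1 | X_0 = 1] = 1/π_1 = 29/8

For an irreducible recurrent Markov chain with stationary distribution π, E[T_i | X_0 = i] = 1/π_i (Kac's formula). Here π_1 = (4/15)/(7/10 + 4/15) = (4/15)/(29/30) = 8/29, so E[T_1 | X_0 = 1] = 1/π_1 = (7/10 + 4/15)/(4/15) = (29/30)/(4/15) = 29/8.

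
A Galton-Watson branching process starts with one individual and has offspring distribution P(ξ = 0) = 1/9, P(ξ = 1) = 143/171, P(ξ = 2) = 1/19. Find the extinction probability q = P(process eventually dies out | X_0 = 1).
q = 1

Mean offspring μ = 0·1/9 + 1·143/171 + 2·1/19 = 161/171 ≤ 1. For μ ≤ 1 with offspring not concentrated at 1, the Galton-Watson process goes extinct almost surely, so q = 1.
(Algebraic check: The pgf is f(s) = 1/9 + 143/171·s + 1/19·s². The extinction probability q is the smallest fixed point of f in [0, 1]. Setting s = f(s):
  1/19·s² + (143/171 − 1)·s + 1/9 = 0
  1/19·s² − (1/9 + 1/19)·s + 1/9 = 0
which factors as (s − 1)·(1/19·s − 1/9) = 0, giving roots s = 1 and s = (1/9)/(1/19) = 19/9. Since 19/9 ≥ 1, the smallest root in [0, 1] is s = 1.)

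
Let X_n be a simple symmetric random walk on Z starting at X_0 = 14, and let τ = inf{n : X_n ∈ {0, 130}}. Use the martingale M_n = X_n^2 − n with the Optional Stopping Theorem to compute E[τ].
E[τ] = 1624

M_n = X_n^2 − n is a martingale (since E[X_{n+1}^2 | F_n] = X_n^2 + 1). By OST (τ has finite mean in a bounded region), E[M_τ] = E[M_0] = X_0^2 − 0 = 14^2 = 196. Also E[M_τ] = E[X_τ^2] − E[τ]. The walk exits at 0 or 130, with P(hit 130 first) = 14/130, so E[X_τ^2] = 130^2 · 14/130 + 0 = 1820. Thus E[τ] = E[X_τ^2] − E[M_τ] = 1820 − 196 = 1624 = 14(130 − 14) = 1624.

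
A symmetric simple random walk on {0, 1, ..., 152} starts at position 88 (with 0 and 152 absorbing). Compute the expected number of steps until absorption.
E[τ | X_0 = 88] = 5632

Let v_k = E[τ | X_0 = k]. Boundary: v_0 = v_152 = 0. Recurrence: v_k = 1 + (v_{k-1} + v_{k+1})/2 for 1 ≤ k ≤ 151. The particular solution to v_k − (v_{k-1} + v_{k+1})/2 = 1 is v_k = −k^2. Adding homogeneous solution A + B k and matching boundaries gives v_k = k (152 − k). Substituting k = 88: v_88 = 88 · 64 = 5632.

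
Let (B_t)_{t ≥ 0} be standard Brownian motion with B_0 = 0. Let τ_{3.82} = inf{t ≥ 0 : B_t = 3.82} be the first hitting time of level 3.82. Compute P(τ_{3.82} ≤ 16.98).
P(τ_{3.82} ≤ 16.98) = 2(1 − Φ(3.82/√16.98)) = 2(1 − Φ(0.9270)) ≈ 0.3539

By the reflection principle for standard BM, P(τ_b ≤ t) = 2 · P(B_t ≥ b). Since B_t ~ N(0, t), P(B_t ≥ 3.82) = 1 − Φ(3.82/√t) = 1 − Φ(3.82/√16.98) = 1 − Φ(0.9270) ≈ 0.17696. Doubling: P(τ_{3.82} ≤ 16.98) ≈ 2 · 0.17696 = 0.35392 ≈ 0.3539.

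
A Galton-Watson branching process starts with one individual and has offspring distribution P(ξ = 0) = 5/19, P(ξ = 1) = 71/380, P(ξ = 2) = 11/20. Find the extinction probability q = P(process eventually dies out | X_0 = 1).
q = 100/209

The pgf is f(s) = 5/19 + 71/380·s + 11/20·s². The extinction probability q is the smallest fixed point of f in [0, 1]. Setting s = f(s):
  11/20·s² + (71/380 − 1)·s + 5/19 = 0
  11/20·s² − (5/19 + 11/20)·s + 5/19 = 0
which factors as (s − 1)·(11/20·s − 5/19) = 0, giving roots s = 1 and s = (5/19)/(11/20) = 100/209.
Mean offspring μ = 71/380 + 2·11/20 = 489/380 > 1 (supercritical), so q < 1. The extinction probability is the smaller root: q = (5/19)/(11/20) = 100/209.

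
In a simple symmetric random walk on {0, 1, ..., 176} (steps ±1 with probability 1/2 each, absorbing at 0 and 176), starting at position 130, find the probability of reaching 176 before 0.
P(hit 176 before 0) = 130/176 = 65/88

Let u_k = P(hit 176 before 0 | start at k). Then u_0 = 0, u_176 = 1, and u_k = u_{k-1}/2 + u_{k+1}/2 for 1 ≤ k ≤ 175. This harmonic recurrence is solved by u_k = k/176, giving u_130 = 130/176 = 65/88.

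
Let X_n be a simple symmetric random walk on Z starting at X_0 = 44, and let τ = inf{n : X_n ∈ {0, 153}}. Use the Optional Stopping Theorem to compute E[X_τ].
E[X_τ] = 44

X_n is a martingale and τ is a bounded-mean stopping time (indeed τ is finite a.s. with bounded expectation since the walk is in a bounded region). By the OST, E[X_τ] = E[X_0] = 44. Equivalently: E[X_τ] = 153 · P(hit 153 first) + 0 · P(hit 0 first) = 153 · (44/153) = 44.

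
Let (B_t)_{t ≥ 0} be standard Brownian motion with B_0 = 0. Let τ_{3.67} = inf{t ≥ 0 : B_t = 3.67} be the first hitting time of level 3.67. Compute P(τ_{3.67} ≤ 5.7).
P(τ_{3.67} ≤ 5.7) = 2(1 − Φ(3.67/√5.7)) = 2(1 − Φ(1.5372)) ≈ 0.1242

By the reflection principle for standard BM, P(τ_b ≤ t) = 2 · P(B_t ≥ b). Since B_t ~ N(0, t), P(B_t ≥ 3.67) = 1 − Φ(3.67/√t) = 1 − Φ(3.67/√5.7) = 1 − Φ(1.5372) ≈ 0.06212. Doubling: P(τ_{3.67} ≤ 5.7) ≈ 2 · 0.06212 = 0.12424 ≈ 0.1242.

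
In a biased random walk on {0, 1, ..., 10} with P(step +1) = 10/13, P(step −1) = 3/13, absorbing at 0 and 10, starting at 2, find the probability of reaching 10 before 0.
P(hit 10 before 0) = (1 − (3/10)^2) / (1 − (3/10)^10) = 100000000/109889461

Let u_k denote P(reach 10 before 0 | start at k). Boundary: u_0 = 0, u_10 = 1. Recurrence: u_k = 10/13·u_{k+1} + 3/13·u_{k-1} for 1 ≤ k ≤ 9. Try u_k = A + B·r^k with r = q/p = (3/13)/(10/13) = 3/10. Substitution satisfies the recurrence; boundary conditions give:
  u_k = (1 − r^k) / (1 − r^N) = (1 − (3/10)^2) / (1 − (3/10)^10) = 100000000/109889461.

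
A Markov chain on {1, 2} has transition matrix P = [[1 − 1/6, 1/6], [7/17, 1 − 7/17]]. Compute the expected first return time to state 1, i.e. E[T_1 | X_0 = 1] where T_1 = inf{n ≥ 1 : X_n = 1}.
E[T_1 | X_0 = 1] = 1/π_1 = 59/42

For an irreducible recurrent Markov chain with stationary distribution π, E[T_i | X_0 = i] = 1/π_i (Kac's formula). Here π_1 = (7/17)/(1/6 + 7/17) = (7/17)/(59/102) = 42/59, so E[T_1 | X_0 = 1] = 1/π_1 = (1/6 + 7/17)/(7/17) = (59/102)/(7/17) = 59/42.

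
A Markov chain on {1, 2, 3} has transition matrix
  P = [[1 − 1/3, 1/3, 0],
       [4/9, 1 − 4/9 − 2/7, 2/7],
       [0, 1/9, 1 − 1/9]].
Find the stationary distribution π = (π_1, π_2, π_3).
π = (28/103, 21/103, 54/103)

This is a birth-death chain on three states, which satisfies detailed balance: π_1 · P_{12} = π_2 · P_{21} and π_2 · P_{23} = π_3 · P_{32}.
From π_1 · 1/3 = π_2 · 4/9: π_2/π_1 = (1/3)/(4/9) = 3/4.
From π_2 · 2/7 = π_3 · 1/9: π_3/π_2 = (2/7)/(1/9) = 18/7.
Take π_1 proportional to 1; then unnormalized π = (1, 3/4, 27/14). Normalize by dividing by the sum 103/28:
  π = (28/103, 21/103, 54/103).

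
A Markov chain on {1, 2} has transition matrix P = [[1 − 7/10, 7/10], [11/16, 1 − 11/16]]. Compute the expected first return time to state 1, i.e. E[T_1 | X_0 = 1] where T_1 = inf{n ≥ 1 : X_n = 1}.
E[T_1 | X_0 = 1] = 1/π_1 = 111/55

For an irreducible recurrent Markov chain with stationary distribution π, E[T_i | X_0 = i] = 1/π_i (Kac's formula). Here π_1 = (11/16)/(7/10 + 11/16) = (11/16)/(111/80) = 55/111, so E[T_1 | X_0 = 1] = 1/π_1 = (7/10 + 11/16)/(11/16) = (111/80)/(11/16) = 111/55.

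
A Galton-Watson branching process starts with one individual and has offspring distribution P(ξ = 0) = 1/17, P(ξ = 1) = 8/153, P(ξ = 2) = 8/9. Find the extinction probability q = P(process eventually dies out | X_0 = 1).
q = 9/136

The pgf is f(s) = 1/17 + 8/153·s + 8/9·s². The extinction probability q is the smallest fixed point of f in [0, 1]. Setting s = f(s):
  8/9·s² + (8/153 − 1)·s + 1/17 = 0
  8/9·s² − (1/17 + 8/9)·s + 1/17 = 0
which factors as (s − 1)·(8/9·s − 1/17) = 0, giving roots s = 1 and s = (1/17)/(8/9) = 9/136.
Mean offspring μ = 8/153 + 2·8/9 = 280/153 > 1 (supercritical), so q < 1. The extinction probability is the smaller root: q = (1/17)/(8/9) = 9/136.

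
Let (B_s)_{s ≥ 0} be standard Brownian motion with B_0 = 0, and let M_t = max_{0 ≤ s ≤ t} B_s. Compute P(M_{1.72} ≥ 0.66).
P(M_{1.72} ≥ 0.66) = 2·P(B_{1.72} ≥ 0.66) = 2(1 − Φ(0.66/√1.72)) ≈ 0.6148

By the reflection principle for Brownian motion, P(M_t ≥ a) = 2 · P(B_t ≥ a) for a ≥ 0. Since B_t ~ N(0, t), P(B_t ≥ 0.66) = 1 − Φ(0.66/√t) = 1 − Φ(0.66/√1.72) = 1 − Φ(0.5032). So
  P(M_{1.72} ≥ 0.66) = 2(1 − Φ(0.5032)) ≈ 0.6148.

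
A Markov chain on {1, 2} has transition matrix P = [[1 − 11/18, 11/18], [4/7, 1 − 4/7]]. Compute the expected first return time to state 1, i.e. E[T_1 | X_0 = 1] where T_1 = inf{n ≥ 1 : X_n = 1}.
E[T_1 | X_0 = 1] = 1/π_1 = 149/72

For an irreducible recurrent Markov chain with stationary distribution π, E[T_i | X_0 = i] = 1/π_i (Kac's formula). Here π_1 = (4/7)/(11/18 + 4/7) = (4/7)/(149/126) = 72/149, so E[T_1 | X_0 = 1] = 1/π_1 = (11/18 + 4/7)/(4/7) = (149/126)/(4/7) = 149/72.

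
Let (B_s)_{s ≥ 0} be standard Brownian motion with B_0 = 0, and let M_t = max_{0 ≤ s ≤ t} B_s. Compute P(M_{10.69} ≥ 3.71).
P(M_{10.69} ≥ 3.71) = 2·P(B_{10.69} ≥ 3.71) = 2(1 − Φ(3.71/√10.69)) ≈ 0.2565

By the reflection principle for Brownian motion, P(M_t ≥ a) = 2 · P(B_t ≥ a) for a ≥ 0. Since B_t ~ N(0, t), P(B_t ≥ 3.71) = 1 − Φ(3.71/√t) = 1 − Φ(3.71/√10.69) = 1 − Φ(1.1347). So
  P(M_{10.69} ≥ 3.71) = 2(1 − Φ(1.1347)) ≈ 0.2565.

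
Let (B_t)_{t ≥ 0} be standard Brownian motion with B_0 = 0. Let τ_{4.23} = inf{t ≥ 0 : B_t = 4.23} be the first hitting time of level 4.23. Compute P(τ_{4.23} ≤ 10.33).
P(τ_{4.23} ≤ 10.33) = 2(1 − Φ(4.23/√10.33)) = 2(1 − Φ(1.3161)) ≈ 0.1881

By the reflection principle for standard BM, P(τ_b ≤ t) = 2 · P(B_t ≥ b). Since B_t ~ N(0, t), P(B_t ≥ 4.23) = 1 − Φ(4.23/√t) = 1 − Φ(4.23/√10.33) = 1 − Φ(1.3161) ≈ 0.09407. Doubling: P(τ_{4.23} ≤ 10.33) ≈ 2 · 0.09407 = 0.18814 ≈ 0.1881.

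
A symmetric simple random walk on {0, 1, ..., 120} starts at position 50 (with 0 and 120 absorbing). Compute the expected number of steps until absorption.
E[τ | X_0 = 50] = 3500

Let v_k = E[τ | X_0 = k]. Boundary: v_0 = v_120 = 0. Recurrence: v_k = 1 + (v_{k-1} + v_{k+1})/2 for 1 ≤ k ≤ 119. The particular solution to v_k − (v_{k-1} + v_{k+1})/2 = 1 is v_k = −k^2. Adding homogeneous solution A + B k and matching boundaries gives v_k = k (120 − k). Substituting k = 50: v_50 = 50 · 70 = 3500.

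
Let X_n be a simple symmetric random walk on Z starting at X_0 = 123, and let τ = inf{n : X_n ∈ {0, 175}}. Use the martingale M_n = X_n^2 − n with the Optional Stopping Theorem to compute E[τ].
E[τ] = 6396

M_n = X_n^2 − n is a martingale (since E[X_{n+1}^2 | F_n] = X_n^2 + 1). By OST (τ has finite mean in a bounded region), E[M_τ] = E[M_0] = X_0^2 − 0 = 123^2 = 15129. Also E[M_τ] = E[X_τ^2] − E[τ]. The walk exits at 0 or 175, with P(hit 175 first) = 123/175, so E[X_τ^2] = 175^2 · 123/175 + 0 = 21525. Thus E[τ] = E[X_τ^2] − E[M_τ] = 21525 − 15129 = 6396 = 123(175 − 123) = 6396.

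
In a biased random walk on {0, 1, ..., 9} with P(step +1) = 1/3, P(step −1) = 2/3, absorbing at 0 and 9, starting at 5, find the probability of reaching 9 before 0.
P(hit 9 before 0) = (1 − (2)^5) / (1 − (2)^9) = 31/511

Let u_k denote P(reach 9 before 0 | start at k). Boundary: u_0 = 0, u_9 = 1. Recurrence: u_k = 1/3·u_{k+1} + 2/3·u_{k-1} for 1 ≤ k ≤ 8. Try u_k = A + B·r^k with r = q/p = (2/3)/(1/3) = 2. Substitution satisfies the recurrence; boundary conditions give:
  u_k = (1 − r^k) / (1 − r^N) = (1 − (2)^5) / (1 − (2)^9) = 31/511.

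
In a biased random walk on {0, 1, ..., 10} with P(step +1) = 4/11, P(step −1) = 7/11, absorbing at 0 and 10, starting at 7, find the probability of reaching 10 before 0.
P(hit 10 before 0) = (1 − (7/4)^7) / (1 − (7/4)^10) = 17219392/93808891

Let u_k denote P(reach 10 before 0 | start at k). Boundary: u_0 = 0, u_10 = 1. Recurrence: u_k = 4/11·u_{k+1} + 7/11·u_{k-1} for 1 ≤ k ≤ 9. Try u_k = A + B·r^k with r = q/p = (7/11)/(4/11) = 7/4. Substitution satisfies the recurrence; boundary conditions give:
  u_k = (1 − r^k) / (1 − r^N) = (1 − (7/4)^7) / (1 − (7/4)^10) = 17219392/93808891.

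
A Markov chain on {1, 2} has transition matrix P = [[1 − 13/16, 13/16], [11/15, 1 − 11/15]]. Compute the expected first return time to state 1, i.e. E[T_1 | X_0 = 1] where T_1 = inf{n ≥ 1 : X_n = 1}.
E[T_1 | X_0 = 1] = 1/π_1 = 371/176

For an irreducible recurrent Markov chain with stationary distribution π, E[T_i | X_0 = i] = 1/π_i (Kac's formula). Here π_1 = (11/15)/(13/16 + 11/15) = (11/15)/(371/240) = 176/371, so E[T_1 | X_0 = 1] = 1/π_1 = (13/16 + 11/15)/(11/15) = (371/240)/(11/15) = 371/176.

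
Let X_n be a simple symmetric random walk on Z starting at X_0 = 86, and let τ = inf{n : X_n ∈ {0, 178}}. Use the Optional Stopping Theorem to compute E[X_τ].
E[X_τ] = 86

X_n is a martingale and τ is a bounded-mean stopping time (indeed τ is finite a.s. with bounded expectation since the walk is in a bounded region). By the OST, E[X_τ] = E[X_0] = 86. Equivalently: E[X_τ] = 178 · P(hit 178 first) + 0 · P(hit 0 first) = 178 · (86/178) = 86.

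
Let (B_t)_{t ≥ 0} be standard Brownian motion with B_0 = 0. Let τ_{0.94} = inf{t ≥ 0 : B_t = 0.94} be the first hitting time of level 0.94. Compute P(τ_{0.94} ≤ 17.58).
P(τ_{0.94} ≤ 17.58) = 2(1 − Φ(0.94/√17.58)) = 2(1 − Φ(0.2242)) ≈ 0.8226

By the reflection principle for standard BM, P(τ_b ≤ t) = 2 · P(B_t ≥ b). Since B_t ~ N(0, t), P(B_t ≥ 0.94) = 1 − Φ(0.94/√t) = 1 − Φ(0.94/√17.58) = 1 − Φ(0.2242) ≈ 0.41130. Doubling: P(τ_{0.94} ≤ 17.58) ≈ 2 · 0.41130 = 0.82260 ≈ 0.8226.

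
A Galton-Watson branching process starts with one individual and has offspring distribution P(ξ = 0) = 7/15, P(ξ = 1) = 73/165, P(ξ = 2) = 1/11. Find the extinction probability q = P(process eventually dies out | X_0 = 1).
q = 1

Mean offspring μ = 0·7/15 + 1·73/165 + 2·1/11 = 103/165 ≤ 1. For μ ≤ 1 with offspring not concentrated at 1, the Galton-Watson process goes extinct almost surely, so q = 1.
(Algebraic check: The pgf is f(s) = 7/15 + 73/165·s + 1/11·s². The extinction probability q is the smallest fixed point of f in [0, 1]. Setting s = f(s):
  1/11·s² + (73/165 − 1)·s + 7/15 = 0
  1/11·s² − (7/15 + 1/11)·s + 7/15 = 0
which factors as (s − 1)·(1/11·s − 7/15) = 0, giving roots s = 1 and s = (7/15)/(1/11) = 77/15. Since 77/15 ≥ 1, the smallest root in [0, 1] is s = 1.)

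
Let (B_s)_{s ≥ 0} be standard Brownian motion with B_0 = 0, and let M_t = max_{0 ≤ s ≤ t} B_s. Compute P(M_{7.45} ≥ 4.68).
P(M_{7.45} ≥ 4.68) = 2·P(B_{7.45} ≥ 4.68) = 2(1 − Φ(4.68/√7.45)) ≈ 0.0864

By the reflection principle for Brownian motion, P(M_t ≥ a) = 2 · P(B_t ≥ a) for a ≥ 0. Since B_t ~ N(0, t), P(B_t ≥ 4.68) = 1 − Φ(4.68/√t) = 1 − Φ(4.68/√7.45) = 1 − Φ(1.7146). So
  P(M_{7.45} ≥ 4.68) = 2(1 − Φ(1.7146)) ≈ 0.0864.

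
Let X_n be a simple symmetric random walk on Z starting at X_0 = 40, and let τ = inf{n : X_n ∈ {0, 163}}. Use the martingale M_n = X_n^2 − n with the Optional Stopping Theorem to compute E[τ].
E[τ] = 4920

M_n = X_n^2 − n is a martingale (since E[X_{n+1}^2 | F_n] = X_n^2 + 1). By OST (τ has finite mean in a bounded region), E[M_τ] = E[M_0] = X_0^2 − 0 = 40^2 = 1600. Also E[M_τ] = E[X_τ^2] − E[τ]. The walk exits at 0 or 163, with P(hit 163 first) = 40/163, so E[X_τ^2] = 163^2 · 40/163 + 0 = 6520. Thus E[τ] = E[X_τ^2] − E[M_τ] = 6520 − 1600 = 4920 = 40(163 − 40) = 4920.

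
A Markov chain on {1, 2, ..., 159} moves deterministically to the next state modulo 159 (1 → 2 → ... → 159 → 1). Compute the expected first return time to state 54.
E[T_54 | X_0 = 54] = 159

The chain cycles deterministically, so starting at state 54 it returns in exactly 159 steps. Equivalently, the stationary distribution is uniform π_j = 1/159 for every state j, so by Kac's formula E[T_54] = 1/π_54 = 159.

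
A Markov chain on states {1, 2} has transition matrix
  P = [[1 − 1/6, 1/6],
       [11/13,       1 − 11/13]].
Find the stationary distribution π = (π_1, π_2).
π_1 = 66/79, π_2 = 13/79

Solve πP = π with π_1 + π_2 = 1. From πP = π: π_1 · (1 − 1/6) + π_2 · 11/13 = π_1 ⇒ π_2 · 11/13 = π_1 · 1/6 ⇒ π_2/π_1 = (1/6)/(11/13) = 13/66. Together with π_1 + π_2 = 1:
  π_1 = (11/13)/(1/6 + 11/13) = (11/13)/(79/78) = 66/79,
  π_2 = (1/6)/(1/6 + 11/13) = (1/6)/(79/78) = 13/79.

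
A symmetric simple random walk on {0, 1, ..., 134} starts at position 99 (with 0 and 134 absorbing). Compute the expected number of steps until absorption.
E[τ | X_0 = 99] = 3465

Let v_k = E[τ | X_0 = k]. Boundary: v_0 = v_134 = 0. Recurrence: v_k = 1 + (v_{k-1} + v_{k+1})/2 for 1 ≤ k ≤ 133. The particular solution to v_k − (v_{k-1} + v_{k+1})/2 = 1 is v_k = −k^2. Adding homogeneous solution A + B k and matching boundaries gives v_k = k (134 − k). Substituting k = 99: v_99 = 99 · 35 = 3465.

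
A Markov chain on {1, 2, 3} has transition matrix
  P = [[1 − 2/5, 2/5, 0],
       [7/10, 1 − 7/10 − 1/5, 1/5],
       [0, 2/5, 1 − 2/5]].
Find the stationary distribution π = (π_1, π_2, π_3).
π = (7/13, 4/13, 2/13)

This is a birth-death chain on three states, which satisfies detailed balance: π_1 · P_{12} = π_2 · P_{21} and π_2 · P_{23} = π_3 · P_{32}.
From π_1 · 2/5 = π_2 · 7/10: π_2/π_1 = (2/5)/(7/10) = 4/7.
From π_2 · 1/5 = π_3 · 2/5: π_3/π_2 = (1/5)/(2/5) = 1/2.
Take π_1 proportional to 1; then unnormalized π = (1, 4/7, 2/7). Normalize by dividing by the sum 13/7:
  π = (7/13, 4/13, 2/13).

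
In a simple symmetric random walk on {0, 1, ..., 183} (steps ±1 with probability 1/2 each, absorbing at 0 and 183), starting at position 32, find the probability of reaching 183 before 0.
P(hit 183 before 0) = 32/183

Let u_k = P(hit 183 before 0 | start at k). Then u_0 = 0, u_183 = 1, and u_k = u_{k-1}/2 + u_{k+1}/2 for 1 ≤ k ≤ 182. This harmonic recurrence is solved by u_k = k/183, giving u_32 = 32/183.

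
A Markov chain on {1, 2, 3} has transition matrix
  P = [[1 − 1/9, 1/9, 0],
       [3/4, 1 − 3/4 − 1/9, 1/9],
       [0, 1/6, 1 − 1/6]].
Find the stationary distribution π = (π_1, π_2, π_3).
π = (81/101, 12/101, 8/101)

This is a birth-death chain on three states, which satisfies detailed balance: π_1 · P_{12} = π_2 · P_{21} and π_2 · P_{23} = π_3 · P_{32}.
From π_1 · 1/9 = π_2 · 3/4: π_2/π_1 = (1/9)/(3/4) = 4/27.
From π_2 · 1/9 = π_3 · 1/6: π_3/π_2 = (1/9)/(1/6) = 2/3.
Take π_1 proportional to 1; then unnormalized π = (1, 4/27, 8/81). Normalize by dividing by the sum 101/81:
  π = (81/101, 12/101, 8/101).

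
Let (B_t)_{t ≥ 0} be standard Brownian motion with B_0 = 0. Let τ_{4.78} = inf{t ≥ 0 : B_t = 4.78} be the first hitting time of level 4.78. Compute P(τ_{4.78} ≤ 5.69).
P(τ_{4.78} ≤ 5.69) = 2(1 − Φ(4.78/√5.69)) = 2(1 − Φ(2.0039)) ≈ 0.0451

By the reflection principle for standard BM, P(τ_b ≤ t) = 2 · P(B_t ≥ b). Since B_t ~ N(0, t), P(B_t ≥ 4.78) = 1 − Φ(4.78/√t) = 1 − Φ(4.78/√5.69) = 1 − Φ(2.0039) ≈ 0.02254. Doubling: P(τ_{4.78} ≤ 5.69) ≈ 2 · 0.02254 = 0.04508 ≈ 0.0451.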